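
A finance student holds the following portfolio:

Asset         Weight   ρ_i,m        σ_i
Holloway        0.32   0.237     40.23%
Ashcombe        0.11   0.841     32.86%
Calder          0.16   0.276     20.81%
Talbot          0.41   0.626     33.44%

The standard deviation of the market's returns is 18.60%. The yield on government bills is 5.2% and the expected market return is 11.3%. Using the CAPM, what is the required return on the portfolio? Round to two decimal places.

β_Holloway = 0.237 × 40.23% / 18.60% = 0.5126
β_Ashcombe = 0.841 × 32.86% / 18.60% = 1.4858
β_Calder = 0.276 × 20.81% / 18.60% = 0.3088
β_Talbot = 0.626 × 33.44% / 18.60% = 1.1255
β_P = Σ w_i β_i = 0.32×0.5126 + 0.11×1.4858 + 0.16×0.3088 + 0.41×1.1255 = 0.8383
MRP = 11.3% − 5.2% = 6.10%
E(R_P) = R_f + β_P × MRP = 5.2% + 0.8383 × 6.1% = 10.31%

10.31%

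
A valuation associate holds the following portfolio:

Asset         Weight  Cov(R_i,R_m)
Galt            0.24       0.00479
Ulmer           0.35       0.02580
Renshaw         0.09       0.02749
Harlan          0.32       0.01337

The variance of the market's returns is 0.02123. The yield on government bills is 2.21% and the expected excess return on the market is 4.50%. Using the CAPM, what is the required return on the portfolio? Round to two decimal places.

5.80%

β_Galt = 0.00479 / 0.02123 = 0.2256
β_Ulmer = 0.02580 / 0.02123 = 1.2153
β_Renshaw = 0.02749 / 0.02123 = 1.2949
β_Harlan = 0.01337 / 0.02123 = 0.6298
β_P = Σ w_i β_i = 0.24×0.2256 + 0.35×1.2153 + 0.09×1.2949 + 0.32×0.6298 = 0.7976
E(R_P) = R_f + β_P × MRP = 2.21% + 0.7976 × 4.50% = 5.80%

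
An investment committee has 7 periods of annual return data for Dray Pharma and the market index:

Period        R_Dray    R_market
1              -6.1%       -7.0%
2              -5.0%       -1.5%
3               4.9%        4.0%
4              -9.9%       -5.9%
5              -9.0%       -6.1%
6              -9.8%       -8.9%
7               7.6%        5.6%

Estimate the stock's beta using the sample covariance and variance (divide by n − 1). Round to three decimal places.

1.216

Mean R_i = (-6.1 − 5.0 + 4.9 − 9.9 − 9.0 − 9.8 + 7.6) / 7 = -3.9000%
Mean R_m = (-7.0 − 1.5 + 4.0 − 5.9 − 6.1 − 8.9 + 5.6) / 7 = -2.8286%
Σ(R_i − R̄_i)(R_m − R̄_m) = 235.6700  ⇒  Cov = 235.6700 / 6 = 39.2783
Σ(R_m − R̄_m)² = 193.8343  ⇒  Var(R_m) = 193.8343 / 6 = 32.3057
β = Cov / Var(R_m) = 39.2783 / 32.3057 = 1.2158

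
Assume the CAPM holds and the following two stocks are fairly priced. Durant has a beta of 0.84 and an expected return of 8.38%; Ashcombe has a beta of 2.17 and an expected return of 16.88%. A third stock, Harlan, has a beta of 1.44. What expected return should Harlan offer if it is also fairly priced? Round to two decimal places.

12.21%

MRP (SML slope) = (16.88% − 8.38%) / (2.17 − 0.84) = 8.50% / 1.33 = 6.3910%
R_f (intercept) = 8.38% − 0.84 × 6.3910% = 3.0116%
E(R_Harlan) = R_f + β × MRP = 3.0116% + 1.44 × 6.3910% = 12.21%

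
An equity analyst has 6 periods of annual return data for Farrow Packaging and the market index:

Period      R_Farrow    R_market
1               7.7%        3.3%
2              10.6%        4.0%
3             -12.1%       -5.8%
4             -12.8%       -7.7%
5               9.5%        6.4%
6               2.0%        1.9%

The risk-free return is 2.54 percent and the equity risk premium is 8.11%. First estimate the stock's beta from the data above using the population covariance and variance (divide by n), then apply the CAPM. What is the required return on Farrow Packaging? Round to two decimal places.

Mean R_i = (7.7 + 10.6 − 12.1 − 12.8 + 9.5 + 2.0) / 6 = 0.8167%
Mean R_m = (3.3 + 4.0 − 5.8 − 7.7 + 6.4 + 1.9) / 6 = 0.3500%
Σ(R_i − R̄_i)(R_m − R̄_m) = 299.4350  ⇒  Cov = 299.4350 / 6 = 49.9058
Σ(R_m − R̄_m)² = 163.6550  ⇒  Var(R_m) = 163.6550 / 6 = 27.2758
β = Cov / Var(R_m) = 49.9058 / 27.2758 = 1.8297
E(R) = R_f + β × MRP = 2.54% + 1.8297 × 8.11% = 17.38%

17.38%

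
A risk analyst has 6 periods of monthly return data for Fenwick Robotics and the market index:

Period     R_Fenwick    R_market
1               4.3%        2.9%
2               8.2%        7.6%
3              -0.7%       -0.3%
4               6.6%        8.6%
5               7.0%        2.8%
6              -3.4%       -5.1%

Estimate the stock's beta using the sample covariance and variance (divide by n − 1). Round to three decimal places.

Mean R_i = (4.3 + 8.2 − 0.7 + 6.6 + 7.0 − 3.4) / 6 = 3.6667%
Mean R_m = (2.9 + 7.6 − 0.3 + 8.6 + 2.8 − 5.1) / 6 = 2.7500%
Σ(R_i − R̄_i)(R_m − R̄_m) = 108.2000  ⇒  Cov = 108.2000 / 5 = 21.6400
Σ(R_m − R̄_m)² = 128.6950  ⇒  Var(R_m) = 128.6950 / 5 = 25.7390
β = Cov / Var(R_m) = 21.6400 / 25.7390 = 0.8407

0.841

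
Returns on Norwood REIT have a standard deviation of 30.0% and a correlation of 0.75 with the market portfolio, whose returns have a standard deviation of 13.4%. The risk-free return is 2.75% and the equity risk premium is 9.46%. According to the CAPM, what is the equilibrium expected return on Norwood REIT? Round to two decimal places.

18.63%

β = ρ × σ_i / σ_m = 0.75 × 30.0% / 13.4% = 1.6791
E(R) = 2.75% + 1.6791 × 9.46% = 18.63%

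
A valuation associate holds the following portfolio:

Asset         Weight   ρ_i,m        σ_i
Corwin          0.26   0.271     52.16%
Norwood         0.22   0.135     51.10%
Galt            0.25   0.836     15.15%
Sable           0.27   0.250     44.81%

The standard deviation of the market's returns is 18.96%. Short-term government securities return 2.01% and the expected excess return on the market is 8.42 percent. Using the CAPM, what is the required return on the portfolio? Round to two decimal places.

β_Corwin = 0.271 × 52.16% / 18.96% = 0.7455
β_Norwood = 0.135 × 51.10% / 18.96% = 0.3638
β_Galt = 0.836 × 15.15% / 18.96% = 0.6680
β_Sable = 0.250 × 44.81% / 18.96% = 0.5908
β_P = Σ w_i β_i = 0.26×0.7455 + 0.22×0.3638 + 0.25×0.6680 + 0.27×0.5908 = 0.6004
E(R_P) = R_f + β_P × MRP = 2.01% + 0.6004 × 8.42% = 7.07%

7.07%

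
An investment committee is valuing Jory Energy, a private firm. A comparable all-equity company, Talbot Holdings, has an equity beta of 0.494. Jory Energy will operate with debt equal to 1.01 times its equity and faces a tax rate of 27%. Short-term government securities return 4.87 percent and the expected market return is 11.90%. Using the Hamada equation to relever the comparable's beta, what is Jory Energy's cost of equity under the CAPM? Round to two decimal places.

10.90%

β_L = β_U × [1 + (1 − t)(D/E)] = 0.494 × [1 + (1 − 0.27) × 1.01]
    = 0.494 × [1 + 0.73 × 1.01] = 0.494 × 1.7373 = 0.8582
MRP = 11.90% − 4.87% = 7.03%
E(R) = R_f + β_L × MRP = 4.87% + 0.8582 × 7.03% = 10.90%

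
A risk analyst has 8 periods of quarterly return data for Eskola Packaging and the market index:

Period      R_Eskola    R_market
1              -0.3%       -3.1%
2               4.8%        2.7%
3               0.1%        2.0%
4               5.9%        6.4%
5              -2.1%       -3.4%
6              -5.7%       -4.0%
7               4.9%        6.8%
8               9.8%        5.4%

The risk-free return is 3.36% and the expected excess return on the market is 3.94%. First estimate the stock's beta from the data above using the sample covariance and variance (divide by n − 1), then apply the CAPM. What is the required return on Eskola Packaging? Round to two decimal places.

Mean R_i = (-0.3 + 4.8 + 0.1 + 5.9 − 2.1 − 5.7 + 4.9 + 9.8) / 8 = 2.1750%
Mean R_m = (-3.1 + 2.7 + 2.0 + 6.4 − 3.4 − 4.0 + 6.8 + 5.4) / 8 = 1.6000%
Σ(R_i − R̄_i)(R_m − R̄_m) = 140.1900  ⇒  Cov = 140.1900 / 7 = 20.0271
Σ(R_m − R̄_m)² = 144.3400  ⇒  Var(R_m) = 144.3400 / 7 = 20.6200
β = Cov / Var(R_m) = 20.0271 / 20.6200 = 0.9712
E(R) = R_f + β × MRP = 3.36% + 0.9712 × 3.94% = 7.19%

7.19%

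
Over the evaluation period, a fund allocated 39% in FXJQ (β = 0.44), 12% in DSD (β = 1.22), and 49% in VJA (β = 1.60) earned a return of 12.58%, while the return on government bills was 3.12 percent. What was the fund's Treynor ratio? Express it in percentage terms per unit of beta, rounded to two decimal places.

β_P = 0.39×0.44 + 0.12×1.22 + 0.49×1.60 = 1.1020
Treynor = (R_P − R_f) / β_P = (12.58% − 3.12%) / 1.1020 = 9.46% / 1.1020 = 8.58%

8.58%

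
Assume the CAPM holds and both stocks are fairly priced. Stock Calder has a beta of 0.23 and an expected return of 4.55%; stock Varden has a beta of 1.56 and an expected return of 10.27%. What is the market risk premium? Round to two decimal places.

4.30%

Both satisfy E(R) = R_f + β·MRP, so the slope of the SML is
MRP = (10.27% − 4.55%) / (1.56 − 0.23) = 5.72% / 1.33 = 4.3008%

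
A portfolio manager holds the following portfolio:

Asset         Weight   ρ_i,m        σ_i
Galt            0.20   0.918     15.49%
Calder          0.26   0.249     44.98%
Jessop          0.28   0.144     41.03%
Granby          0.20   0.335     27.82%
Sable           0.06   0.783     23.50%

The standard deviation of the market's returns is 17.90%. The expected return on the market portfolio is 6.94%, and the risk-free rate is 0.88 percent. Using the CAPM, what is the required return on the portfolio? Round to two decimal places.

4.39%

β_Galt = 0.918 × 15.49% / 17.90% = 0.7944
β_Calder = 0.249 × 44.98% / 17.90% = 0.6257
β_Jessop = 0.144 × 41.03% / 17.90% = 0.3301
β_Granby = 0.335 × 27.82% / 17.90% = 0.5207
β_Sable = 0.783 × 23.50% / 17.90% = 1.0280
β_P = Σ w_i β_i = 0.20×0.7944 + 0.26×0.6257 + 0.28×0.3301 + 0.20×0.5207 + 0.06×1.0280 = 0.5798
MRP = 6.94% − 0.88% = 6.06%
E(R_P) = R_f + β_P × MRP = 0.88% + 0.5798 × 6.06% = 4.39%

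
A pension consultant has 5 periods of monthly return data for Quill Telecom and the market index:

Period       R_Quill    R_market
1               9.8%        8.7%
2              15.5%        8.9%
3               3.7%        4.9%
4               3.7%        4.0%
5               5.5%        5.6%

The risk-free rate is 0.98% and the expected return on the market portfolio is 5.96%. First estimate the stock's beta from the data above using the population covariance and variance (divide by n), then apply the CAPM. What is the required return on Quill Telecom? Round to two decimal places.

11.27%

Mean R_i = (9.8 + 15.5 + 3.7 + 3.7 + 5.5) / 5 = 7.6400%
Mean R_m = (8.7 + 8.9 + 4.9 + 4.0 + 5.6) / 5 = 6.4200%
Σ(R_i − R̄_i)(R_m − R̄_m) = 41.6960  ⇒  Cov = 41.6960 / 5 = 8.3392
Σ(R_m − R̄_m)² = 20.1880  ⇒  Var(R_m) = 20.1880 / 5 = 4.0376
β = Cov / Var(R_m) = 8.3392 / 4.0376 = 2.0654
MRP = 5.96% − 0.98% = 4.98%
E(R) = R_f + β × MRP = 0.98% + 2.0654 × 4.98% = 11.27%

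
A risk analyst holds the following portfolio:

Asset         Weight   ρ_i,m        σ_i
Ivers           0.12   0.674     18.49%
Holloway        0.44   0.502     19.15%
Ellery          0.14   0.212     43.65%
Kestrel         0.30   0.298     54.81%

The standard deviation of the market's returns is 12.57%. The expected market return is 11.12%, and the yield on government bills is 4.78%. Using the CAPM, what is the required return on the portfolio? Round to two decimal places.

10.79%

β_Ivers = 0.674 × 18.49% / 12.57% = 0.9914
β_Holloway = 0.502 × 19.15% / 12.57% = 0.7648
β_Ellery = 0.212 × 43.65% / 12.57% = 0.7362
β_Kestrel = 0.298 × 54.81% / 12.57% = 1.2994
β_P = Σ w_i β_i = 0.12×0.9914 + 0.44×0.7648 + 0.14×0.7362 + 0.30×1.2994 = 0.9484
MRP = 11.12% − 4.78% = 6.34%
E(R_P) = R_f + β_P × MRP = 4.78% + 0.9484 × 6.34% = 10.79%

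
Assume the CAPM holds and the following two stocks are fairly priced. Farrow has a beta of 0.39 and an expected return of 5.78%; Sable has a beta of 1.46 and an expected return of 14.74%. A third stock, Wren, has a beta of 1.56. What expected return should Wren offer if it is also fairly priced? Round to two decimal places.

15.58%

MRP (SML slope) = (14.74% − 5.78%) / (1.46 − 0.39) = 8.96% / 1.07 = 8.3738%
R_f (intercept) = 5.78% − 0.39 × 8.3738% = 2.5142%
E(R_Wren) = R_f + β × MRP = 2.5142% + 1.56 × 8.3738% = 15.58%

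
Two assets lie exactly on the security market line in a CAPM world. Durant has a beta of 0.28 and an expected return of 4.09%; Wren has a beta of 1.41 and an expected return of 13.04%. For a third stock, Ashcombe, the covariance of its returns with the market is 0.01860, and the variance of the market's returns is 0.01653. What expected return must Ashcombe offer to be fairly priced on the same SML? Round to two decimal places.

MRP = (13.04% − 4.09%) / (1.41 − 0.28) = 7.9204%
R_f = 4.09% − 0.28 × 7.9204% = 1.8723%
β_Ashcombe = Cov / Var(R_m) = 0.01860 / 0.01653 = 1.1252
E(R_Ashcombe) = R_f + β × MRP = 1.8723% + 1.1252 × 7.9204% = 10.78%

10.78%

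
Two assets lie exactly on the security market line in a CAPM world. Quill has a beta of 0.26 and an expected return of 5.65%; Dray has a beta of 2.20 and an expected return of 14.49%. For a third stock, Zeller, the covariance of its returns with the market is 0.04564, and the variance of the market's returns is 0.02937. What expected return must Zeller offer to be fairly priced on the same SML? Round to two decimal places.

11.55%

MRP = (14.49% − 5.65%) / (2.20 − 0.26) = 4.5567%
R_f = 5.65% − 0.26 × 4.5567% = 4.4653%
β_Zeller = Cov / Var(R_m) = 0.04564 / 0.02937 = 1.5540
E(R_Zeller) = R_f + β × MRP = 4.4653% + 1.5540 × 4.5567% = 11.55%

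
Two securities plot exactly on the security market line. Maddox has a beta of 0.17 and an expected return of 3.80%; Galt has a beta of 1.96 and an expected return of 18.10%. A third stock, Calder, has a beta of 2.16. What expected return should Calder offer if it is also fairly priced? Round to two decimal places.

19.70%

MRP (SML slope) = (18.10% − 3.80%) / (1.96 − 0.17) = 14.30% / 1.79 = 7.9888%
R_f (intercept) = 3.80% − 0.17 × 7.9888% = 2.4419%
E(R_Calder) = R_f + β × MRP = 2.4419% + 2.16 × 7.9888% = 19.70%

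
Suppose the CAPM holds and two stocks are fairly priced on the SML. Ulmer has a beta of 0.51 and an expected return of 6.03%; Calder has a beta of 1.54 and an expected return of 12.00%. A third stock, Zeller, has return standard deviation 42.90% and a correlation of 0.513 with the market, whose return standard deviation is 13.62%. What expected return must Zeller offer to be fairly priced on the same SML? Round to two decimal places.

12.44%

MRP = (12.00% − 6.03%) / (1.54 − 0.51) = 5.7961%
R_f = 6.03% − 0.51 × 5.7961% = 3.0740%
β_Zeller = ρ·σ_i/σ_m = 0.513 × 42.90 / 13.62 = 1.6158
E(R_Zeller) = R_f + β × MRP = 3.0740% + 1.6158 × 5.7961% = 12.44%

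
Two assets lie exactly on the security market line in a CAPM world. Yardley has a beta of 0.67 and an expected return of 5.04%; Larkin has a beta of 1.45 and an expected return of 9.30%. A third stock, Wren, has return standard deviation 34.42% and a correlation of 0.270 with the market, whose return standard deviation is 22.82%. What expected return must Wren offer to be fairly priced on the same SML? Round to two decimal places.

MRP = (9.30% − 5.04%) / (1.45 − 0.67) = 5.4615%
R_f = 5.04% − 0.67 × 5.4615% = 1.3808%
β_Wren = ρ·σ_i/σ_m = 0.270 × 34.42 / 22.82 = 0.4072
E(R_Wren) = R_f + β × MRP = 1.3808% + 0.4072 × 5.4615% = 3.60%

3.60%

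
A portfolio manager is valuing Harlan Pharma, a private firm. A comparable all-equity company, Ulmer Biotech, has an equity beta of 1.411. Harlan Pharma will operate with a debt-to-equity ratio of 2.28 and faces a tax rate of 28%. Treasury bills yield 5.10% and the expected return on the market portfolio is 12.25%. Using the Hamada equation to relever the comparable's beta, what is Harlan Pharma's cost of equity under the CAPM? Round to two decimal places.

31.75%

β_L = β_U × [1 + (1 − t)(D/E)] = 1.411 × [1 + (1 − 0.28) × 2.28]
    = 1.411 × [1 + 0.72 × 2.28] = 1.411 × 2.6416 = 3.7273
MRP = 12.25% − 5.10% = 7.15%
E(R) = R_f + β_L × MRP = 5.10% + 3.7273 × 7.15% = 31.75%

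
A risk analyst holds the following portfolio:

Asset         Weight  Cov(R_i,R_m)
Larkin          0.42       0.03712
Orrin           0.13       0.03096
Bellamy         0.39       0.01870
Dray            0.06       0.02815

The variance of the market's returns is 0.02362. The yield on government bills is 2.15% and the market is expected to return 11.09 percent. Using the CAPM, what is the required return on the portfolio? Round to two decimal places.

12.97%

β_Larkin = 0.03712 / 0.02362 = 1.5715
β_Orrin = 0.03096 / 0.02362 = 1.3108
β_Bellamy = 0.01870 / 0.02362 = 0.7917
β_Dray = 0.02815 / 0.02362 = 1.1918
β_P = Σ w_i β_i = 0.42×1.5715 + 0.13×1.3108 + 0.39×0.7917 + 0.06×1.1918 = 1.2107
MRP = 11.09% − 2.15% = 8.94%
E(R_P) = R_f + β_P × MRP = 2.15% + 1.2107 × 8.94% = 12.97%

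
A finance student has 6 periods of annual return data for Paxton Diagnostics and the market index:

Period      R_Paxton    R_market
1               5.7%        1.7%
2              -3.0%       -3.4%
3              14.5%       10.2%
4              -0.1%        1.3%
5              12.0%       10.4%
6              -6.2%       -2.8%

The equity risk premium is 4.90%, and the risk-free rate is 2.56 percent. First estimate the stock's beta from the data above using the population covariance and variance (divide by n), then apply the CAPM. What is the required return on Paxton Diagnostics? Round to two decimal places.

8.98%

Mean R_i = (5.7 − 3.0 + 14.5 − 0.1 + 12.0 − 6.2) / 6 = 3.8167%
Mean R_m = (1.7 − 3.4 + 10.2 + 1.3 + 10.4 − 2.8) / 6 = 2.9000%
Σ(R_i − R̄_i)(R_m − R̄_m) = 243.4100  ⇒  Cov = 243.4100 / 6 = 40.5683
Σ(R_m − R̄_m)² = 185.7200  ⇒  Var(R_m) = 185.7200 / 6 = 30.9533
β = Cov / Var(R_m) = 40.5683 / 30.9533 = 1.3106
E(R) = R_f + β × MRP = 2.56% + 1.3106 × 4.90% = 8.98%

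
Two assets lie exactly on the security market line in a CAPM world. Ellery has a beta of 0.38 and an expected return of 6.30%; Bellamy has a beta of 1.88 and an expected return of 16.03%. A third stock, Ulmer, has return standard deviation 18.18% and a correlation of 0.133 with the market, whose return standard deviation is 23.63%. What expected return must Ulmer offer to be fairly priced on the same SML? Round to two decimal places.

MRP = (16.03% − 6.30%) / (1.88 − 0.38) = 6.4867%
R_f = 6.30% − 0.38 × 6.4867% = 3.8351%
β_Ulmer = ρ·σ_i/σ_m = 0.133 × 18.18 / 23.63 = 0.1023
E(R_Ulmer) = R_f + β × MRP = 3.8351% + 0.1023 × 6.4867% = 4.50%

4.50%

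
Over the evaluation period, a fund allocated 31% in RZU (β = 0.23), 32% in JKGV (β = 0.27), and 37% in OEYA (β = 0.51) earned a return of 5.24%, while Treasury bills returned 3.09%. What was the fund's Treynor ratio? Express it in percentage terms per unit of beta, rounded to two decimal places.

6.21%

β_P = 0.31×0.23 + 0.32×0.27 + 0.37×0.51 = 0.3464
Treynor = (R_P − R_f) / β_P = (5.24% − 3.09%) / 0.3464 = 2.15% / 0.3464 = 6.21%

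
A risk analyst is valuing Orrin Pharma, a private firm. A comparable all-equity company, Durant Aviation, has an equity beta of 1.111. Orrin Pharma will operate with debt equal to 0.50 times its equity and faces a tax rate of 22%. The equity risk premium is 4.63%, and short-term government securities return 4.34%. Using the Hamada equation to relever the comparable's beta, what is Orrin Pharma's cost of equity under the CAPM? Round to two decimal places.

β_L = β_U × [1 + (1 − t)(D/E)] = 1.111 × [1 + (1 − 0.22) × 0.50]
    = 1.111 × [1 + 0.78 × 0.50] = 1.111 × 1.3900 = 1.5443
E(R) = R_f + β_L × MRP = 4.34% + 1.5443 × 4.63% = 11.49%

11.49%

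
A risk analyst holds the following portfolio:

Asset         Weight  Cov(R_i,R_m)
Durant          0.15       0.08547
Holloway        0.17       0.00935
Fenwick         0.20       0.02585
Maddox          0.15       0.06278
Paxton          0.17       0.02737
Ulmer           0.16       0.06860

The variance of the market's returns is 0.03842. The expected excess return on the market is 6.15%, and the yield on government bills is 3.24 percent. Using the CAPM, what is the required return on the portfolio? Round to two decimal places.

10.38%

β_Durant = 0.08547 / 0.03842 = 2.2246
β_Holloway = 0.00935 / 0.03842 = 0.2434
β_Fenwick = 0.02585 / 0.03842 = 0.6728
β_Maddox = 0.06278 / 0.03842 = 1.6340
β_Paxton = 0.02737 / 0.03842 = 0.7124
β_Ulmer = 0.06860 / 0.03842 = 1.7855
β_P = Σ w_i β_i = 0.15×2.2246 + 0.17×0.2434 + 0.20×0.6728 + 0.15×1.6340 + 0.17×0.7124 + 0.16×1.7855 = 1.1615
E(R_P) = R_f + β_P × MRP = 3.24% + 1.1615 × 6.15% = 10.38%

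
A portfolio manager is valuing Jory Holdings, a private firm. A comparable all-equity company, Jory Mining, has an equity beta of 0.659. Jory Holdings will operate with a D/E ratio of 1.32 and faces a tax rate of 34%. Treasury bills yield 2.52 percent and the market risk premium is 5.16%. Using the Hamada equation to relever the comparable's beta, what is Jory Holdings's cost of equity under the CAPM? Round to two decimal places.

β_L = β_U × [1 + (1 − t)(D/E)] = 0.659 × [1 + (1 − 0.34) × 1.32]
    = 0.659 × [1 + 0.66 × 1.32] = 0.659 × 1.8712 = 1.2331
E(R) = R_f + β_L × MRP = 2.52% + 1.2331 × 5.16% = 8.88%

8.88%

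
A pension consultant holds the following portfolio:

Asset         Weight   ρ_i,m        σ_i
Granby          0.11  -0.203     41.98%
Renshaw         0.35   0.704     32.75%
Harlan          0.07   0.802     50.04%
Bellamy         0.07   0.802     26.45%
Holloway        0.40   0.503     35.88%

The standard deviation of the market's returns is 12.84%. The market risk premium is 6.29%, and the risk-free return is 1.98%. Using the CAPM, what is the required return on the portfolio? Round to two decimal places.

β_Granby = -0.203 × 41.98% / 12.84% = -0.6637
β_Renshaw = 0.704 × 32.75% / 12.84% = 1.7956
β_Harlan = 0.802 × 50.04% / 12.84% = 3.1256
β_Bellamy = 0.802 × 26.45% / 12.84% = 1.6521
β_Holloway = 0.503 × 35.88% / 12.84% = 1.4056
β_P = Σ w_i β_i = 0.11×-0.6637 + 0.35×1.7956 + 0.07×3.1256 + 0.07×1.6521 + 0.40×1.4056 = 1.4521
E(R_P) = R_f + β_P × MRP = 1.98% + 1.4521 × 6.29% = 11.11%

11.11%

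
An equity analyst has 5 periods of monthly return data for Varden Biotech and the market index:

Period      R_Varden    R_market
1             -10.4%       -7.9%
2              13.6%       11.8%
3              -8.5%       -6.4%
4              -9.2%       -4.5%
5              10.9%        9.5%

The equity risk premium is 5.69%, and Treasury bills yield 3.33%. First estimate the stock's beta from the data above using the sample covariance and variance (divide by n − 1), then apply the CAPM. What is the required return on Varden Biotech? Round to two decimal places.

10.51%

Mean R_i = (-10.4 + 13.6 − 8.5 − 9.2 + 10.9) / 5 = -0.7200%
Mean R_m = (-7.9 + 11.8 − 6.4 − 4.5 + 9.5) / 5 = 0.5000%
Σ(R_i − R̄_i)(R_m − R̄_m) = 443.7900  ⇒  Cov = 443.7900 / 4 = 110.9475
Σ(R_m − R̄_m)² = 351.8600  ⇒  Var(R_m) = 351.8600 / 4 = 87.9650
β = Cov / Var(R_m) = 110.9475 / 87.9650 = 1.2613
E(R) = R_f + β × MRP = 3.33% + 1.2613 × 5.69% = 10.51%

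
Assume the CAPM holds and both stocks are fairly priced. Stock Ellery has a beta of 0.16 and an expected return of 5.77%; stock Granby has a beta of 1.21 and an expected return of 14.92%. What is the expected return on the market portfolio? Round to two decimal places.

Both satisfy E(R) = R_f + β·MRP, so the slope of the SML is
MRP = (14.92% − 5.77%) / (1.21 − 0.16) = 9.15% / 1.05 = 8.7143%
R_f = E(R_Ellery) − β_Ellery·MRP = 5.77% − 0.16 × 8.7143% = 4.3757%
E(R_m) = R_f + MRP = 4.3757% + 8.7143% = 13.09%

13.09%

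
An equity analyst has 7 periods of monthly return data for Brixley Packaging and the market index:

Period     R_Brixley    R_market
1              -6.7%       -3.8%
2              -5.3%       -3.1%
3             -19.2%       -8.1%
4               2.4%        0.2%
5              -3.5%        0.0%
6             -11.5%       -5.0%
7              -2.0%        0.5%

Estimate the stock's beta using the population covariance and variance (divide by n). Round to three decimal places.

Mean R_i = (-6.7 − 5.3 − 19.2 + 2.4 − 3.5 − 11.5 − 2.0) / 7 = -6.5429%
Mean R_m = (-3.8 − 3.1 − 8.1 + 0.2 + 0.0 − 5.0 + 0.5) / 7 = -2.7571%
Σ(R_i − R̄_i)(R_m − R̄_m) = 128.1129  ⇒  Cov = 128.1129 / 7 = 18.3018
Σ(R_m − R̄_m)² = 61.7371  ⇒  Var(R_m) = 61.7371 / 7 = 8.8196
β = Cov / Var(R_m) = 18.3018 / 8.8196 = 2.0751

2.075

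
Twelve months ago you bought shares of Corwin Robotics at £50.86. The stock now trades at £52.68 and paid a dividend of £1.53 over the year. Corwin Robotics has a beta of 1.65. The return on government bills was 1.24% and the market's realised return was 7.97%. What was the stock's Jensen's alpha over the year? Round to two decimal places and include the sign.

Realised HPR = (P1 + D1 − P0) / P0 = (52.68 + 1.53 − 50.86) / 50.86 = 3.35 / 50.86 = 6.5867%
MRP = 7.97% − 1.24% = 6.73%
CAPM required = R_f + β·MRP = 1.24% + 1.65 × 6.73% = 12.3445%
α = realised − required = 6.5867% − 12.3445% = -5.76%

-5.76%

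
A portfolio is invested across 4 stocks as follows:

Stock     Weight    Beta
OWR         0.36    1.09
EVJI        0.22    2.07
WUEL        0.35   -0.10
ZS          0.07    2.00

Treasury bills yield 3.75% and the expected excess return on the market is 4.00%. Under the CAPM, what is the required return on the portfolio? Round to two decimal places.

7.56%

β_P = Σ w_i β_i = 0.36×1.09 + 0.22×2.07 + 0.35×-0.10 + 0.07×2.00 = 0.9528
E(R_P) = R_f + β_P × MRP = 3.75% + 0.9528 × 4.00% = 7.56%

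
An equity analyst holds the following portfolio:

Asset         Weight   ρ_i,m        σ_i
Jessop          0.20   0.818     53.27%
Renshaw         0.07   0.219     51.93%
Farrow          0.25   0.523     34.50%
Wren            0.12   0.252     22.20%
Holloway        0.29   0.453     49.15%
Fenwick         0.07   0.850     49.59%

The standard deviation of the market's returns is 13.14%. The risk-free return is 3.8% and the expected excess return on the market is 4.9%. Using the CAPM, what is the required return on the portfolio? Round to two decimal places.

β_Jessop = 0.818 × 53.27% / 13.14% = 3.3162
β_Renshaw = 0.219 × 51.93% / 13.14% = 0.8655
β_Farrow = 0.523 × 34.50% / 13.14% = 1.3732
β_Wren = 0.252 × 22.20% / 13.14% = 0.4258
β_Holloway = 0.453 × 49.15% / 13.14% = 1.6944
β_Fenwick = 0.850 × 49.59% / 13.14% = 3.2079
β_P = Σ w_i β_i = 0.20×3.3162 + 0.07×0.8655 + 0.25×1.3732 + 0.12×0.4258 + 0.29×1.6944 + 0.07×3.2079 = 1.8342
E(R_P) = R_f + β_P × MRP = 3.8% + 1.8342 × 4.9% = 12.79%

12.79%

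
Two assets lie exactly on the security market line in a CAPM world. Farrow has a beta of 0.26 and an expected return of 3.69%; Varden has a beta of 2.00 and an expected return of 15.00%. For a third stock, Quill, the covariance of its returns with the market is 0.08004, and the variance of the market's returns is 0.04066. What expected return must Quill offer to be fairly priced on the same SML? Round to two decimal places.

14.80%

MRP = (15.00% − 3.69%) / (2.00 − 0.26) = 6.5000%
R_f = 3.69% − 0.26 × 6.5000% = 2.0000%
β_Quill = Cov / Var(R_m) = 0.08004 / 0.04066 = 1.9685
E(R_Quill) = R_f + β × MRP = 2.0000% + 1.9685 × 6.5000% = 14.80%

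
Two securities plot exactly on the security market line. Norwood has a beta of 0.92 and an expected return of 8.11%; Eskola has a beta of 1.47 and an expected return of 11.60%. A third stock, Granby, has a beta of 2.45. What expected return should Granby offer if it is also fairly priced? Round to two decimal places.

MRP (SML slope) = (11.60% − 8.11%) / (1.47 − 0.92) = 3.49% / 0.55 = 6.3455%
R_f (intercept) = 8.11% − 0.92 × 6.3455% = 2.2721%
E(R_Granby) = R_f + β × MRP = 2.2721% + 2.45 × 6.3455% = 17.82%

17.82%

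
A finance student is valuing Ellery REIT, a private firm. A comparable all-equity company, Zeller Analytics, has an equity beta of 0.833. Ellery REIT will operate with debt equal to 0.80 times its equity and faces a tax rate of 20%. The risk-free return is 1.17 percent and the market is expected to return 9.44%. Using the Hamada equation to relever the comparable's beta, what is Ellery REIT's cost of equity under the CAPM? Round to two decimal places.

12.47%

β_L = β_U × [1 + (1 − t)(D/E)] = 0.833 × [1 + (1 − 0.20) × 0.80]
    = 0.833 × [1 + 0.80 × 0.80] = 0.833 × 1.6400 = 1.3661
MRP = 9.44% − 1.17% = 8.27%
E(R) = R_f + β_L × MRP = 1.17% + 1.3661 × 8.27% = 12.47%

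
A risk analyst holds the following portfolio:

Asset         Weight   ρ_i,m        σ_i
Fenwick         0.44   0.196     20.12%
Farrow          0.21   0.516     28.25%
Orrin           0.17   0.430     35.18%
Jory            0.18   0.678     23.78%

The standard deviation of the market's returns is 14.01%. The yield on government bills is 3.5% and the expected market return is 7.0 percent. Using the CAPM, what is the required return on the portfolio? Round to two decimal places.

6.07%

β_Fenwick = 0.196 × 20.12% / 14.01% = 0.2815
β_Farrow = 0.516 × 28.25% / 14.01% = 1.0405
β_Orrin = 0.430 × 35.18% / 14.01% = 1.0798
β_Jory = 0.678 × 23.78% / 14.01% = 1.1508
β_P = Σ w_i β_i = 0.44×0.2815 + 0.21×1.0405 + 0.17×1.0798 + 0.18×1.1508 = 0.7331
MRP = 7.0% − 3.5% = 3.50%
E(R_P) = R_f + β_P × MRP = 3.5% + 0.7331 × 3.5% = 6.07%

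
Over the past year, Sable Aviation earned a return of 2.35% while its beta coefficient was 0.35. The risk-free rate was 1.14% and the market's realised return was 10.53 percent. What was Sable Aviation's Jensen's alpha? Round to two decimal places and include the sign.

-2.08%

Market excess return = 10.53% − 1.14% = 9.39%
CAPM benchmark = R_f + β(R_m − R_f) = 1.14% + 0.35 × 9.39% = 4.4265%
α = actual − benchmark = 2.35% − 4.4265% = -2.08%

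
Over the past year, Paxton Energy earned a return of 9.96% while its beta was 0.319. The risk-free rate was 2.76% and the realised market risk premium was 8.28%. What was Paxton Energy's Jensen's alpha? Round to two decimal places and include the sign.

CAPM benchmark = R_f + β(R_m − R_f) = 2.76% + 0.319 × 8.28% = 5.40132%
α = actual − benchmark = 9.96% − 5.40132% = +4.56%

+4.56%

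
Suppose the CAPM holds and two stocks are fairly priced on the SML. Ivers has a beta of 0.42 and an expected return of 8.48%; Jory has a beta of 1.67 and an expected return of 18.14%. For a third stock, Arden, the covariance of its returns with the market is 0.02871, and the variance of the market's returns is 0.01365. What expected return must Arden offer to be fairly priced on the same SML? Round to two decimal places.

MRP = (18.14% − 8.48%) / (1.67 − 0.42) = 7.7280%
R_f = 8.48% − 0.42 × 7.7280% = 5.2342%
β_Arden = Cov / Var(R_m) = 0.02871 / 0.01365 = 2.1033
E(R_Arden) = R_f + β × MRP = 5.2342% + 2.1033 × 7.7280% = 21.49%

21.49%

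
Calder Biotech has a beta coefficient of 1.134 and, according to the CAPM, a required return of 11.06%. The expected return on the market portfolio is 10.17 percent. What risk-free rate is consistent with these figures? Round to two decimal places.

3.53%

E(R) = R_f + β(E(R_m) − R_f) = R_f(1 − β) + β·E(R_m)
11.06% = R_f × (1 − 1.134) + 1.134 × 10.17%
11.06% = R_f × -0.134 + 11.53278%
R_f = (11.06% − 11.53278%) / -0.134 = 3.53%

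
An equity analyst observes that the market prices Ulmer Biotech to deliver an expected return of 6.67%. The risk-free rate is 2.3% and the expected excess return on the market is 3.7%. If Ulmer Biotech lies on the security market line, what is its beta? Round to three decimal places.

β = (E(R) − R_f) / MRP = (6.67% − 2.3%) / 3.7% = 4.37% / 3.7% = 1.181

1.181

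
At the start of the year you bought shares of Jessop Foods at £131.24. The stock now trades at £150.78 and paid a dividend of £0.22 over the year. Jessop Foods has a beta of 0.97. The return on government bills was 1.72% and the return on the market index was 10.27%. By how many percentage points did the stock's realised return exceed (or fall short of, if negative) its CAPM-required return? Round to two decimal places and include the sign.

+5.04%

Realised HPR = (P1 + D1 − P0) / P0 = (150.78 + 0.22 − 131.24) / 131.24 = 19.76 / 131.24 = 15.0564%
MRP = 10.27% − 1.72% = 8.55%
CAPM required = R_f + β·MRP = 1.72% + 0.97 × 8.55% = 10.0135%
α = realised − required = 15.0564% − 10.0135% = +5.04%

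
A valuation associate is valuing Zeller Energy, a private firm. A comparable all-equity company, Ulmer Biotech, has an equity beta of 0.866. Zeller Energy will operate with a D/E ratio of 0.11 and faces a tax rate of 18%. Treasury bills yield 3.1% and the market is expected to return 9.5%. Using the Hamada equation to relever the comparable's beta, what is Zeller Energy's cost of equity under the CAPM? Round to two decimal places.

β_L = β_U × [1 + (1 − t)(D/E)] = 0.866 × [1 + (1 − 0.18) × 0.11]
    = 0.866 × [1 + 0.82 × 0.11] = 0.866 × 1.0902 = 0.9441
MRP = 9.5% − 3.1% = 6.40%
E(R) = R_f + β_L × MRP = 3.1% + 0.9441 × 6.4% = 9.14%

9.14%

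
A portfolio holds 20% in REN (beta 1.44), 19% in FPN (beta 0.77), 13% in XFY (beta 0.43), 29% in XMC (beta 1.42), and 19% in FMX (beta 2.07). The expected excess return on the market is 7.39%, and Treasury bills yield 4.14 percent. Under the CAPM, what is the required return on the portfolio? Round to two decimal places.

13.71%

β_P = Σ w_i β_i = 0.20×1.44 + 0.19×0.77 + 0.13×0.43 + 0.29×1.42 + 0.19×2.07 = 1.2953
E(R_P) = R_f + β_P × MRP = 4.14% + 1.2953 × 7.39% = 13.71%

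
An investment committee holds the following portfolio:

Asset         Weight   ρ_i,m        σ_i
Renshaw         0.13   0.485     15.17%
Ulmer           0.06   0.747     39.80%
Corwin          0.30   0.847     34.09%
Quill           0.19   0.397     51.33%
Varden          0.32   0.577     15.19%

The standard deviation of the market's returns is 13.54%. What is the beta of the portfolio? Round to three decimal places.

1.335

β_Renshaw = 0.485 × 15.17% / 13.54% = 0.5434
β_Ulmer = 0.747 × 39.80% / 13.54% = 2.1958
β_Corwin = 0.847 × 34.09% / 13.54% = 2.1325
β_Quill = 0.397 × 51.33% / 13.54% = 1.5050
β_Varden = 0.577 × 15.19% / 13.54% = 0.6473
β_P = Σ w_i β_i = 0.13×0.5434 + 0.06×2.1958 + 0.30×2.1325 + 0.19×1.5050 + 0.32×0.6473 = 1.3352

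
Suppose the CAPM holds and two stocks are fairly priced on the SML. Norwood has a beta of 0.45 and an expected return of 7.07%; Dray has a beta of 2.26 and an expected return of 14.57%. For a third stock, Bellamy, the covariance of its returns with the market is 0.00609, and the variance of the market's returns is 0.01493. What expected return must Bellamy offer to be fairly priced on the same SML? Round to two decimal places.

6.90%

MRP = (14.57% − 7.07%) / (2.26 − 0.45) = 4.1436%
R_f = 7.07% − 0.45 × 4.1436% = 5.2054%
β_Bellamy = Cov / Var(R_m) = 0.00609 / 0.01493 = 0.4079
E(R_Bellamy) = R_f + β × MRP = 5.2054% + 0.4079 × 4.1436% = 6.90%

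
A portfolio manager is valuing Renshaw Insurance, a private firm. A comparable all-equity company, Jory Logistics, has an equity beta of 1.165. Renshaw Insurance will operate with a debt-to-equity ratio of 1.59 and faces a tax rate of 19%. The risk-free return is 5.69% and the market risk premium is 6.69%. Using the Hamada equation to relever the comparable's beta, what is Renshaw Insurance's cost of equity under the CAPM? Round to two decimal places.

β_L = β_U × [1 + (1 − t)(D/E)] = 1.165 × [1 + (1 − 0.19) × 1.59]
    = 1.165 × [1 + 0.81 × 1.59] = 1.165 × 2.2879 = 2.6654
E(R) = R_f + β_L × MRP = 5.69% + 2.6654 × 6.69% = 23.52%

23.52%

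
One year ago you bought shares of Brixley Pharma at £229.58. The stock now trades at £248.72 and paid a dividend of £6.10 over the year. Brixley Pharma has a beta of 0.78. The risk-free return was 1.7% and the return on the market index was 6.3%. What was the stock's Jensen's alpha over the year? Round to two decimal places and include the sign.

Realised HPR = (P1 + D1 − P0) / P0 = (248.72 + 6.10 − 229.58) / 229.58 = 25.24 / 229.58 = 10.9940%
MRP = 6.3% − 1.7% = 4.60%
CAPM required = R_f + β·MRP = 1.7% + 0.78 × 4.6% = 5.2880%
α = realised − required = 10.9940% − 5.2880% = +5.71%

+5.71%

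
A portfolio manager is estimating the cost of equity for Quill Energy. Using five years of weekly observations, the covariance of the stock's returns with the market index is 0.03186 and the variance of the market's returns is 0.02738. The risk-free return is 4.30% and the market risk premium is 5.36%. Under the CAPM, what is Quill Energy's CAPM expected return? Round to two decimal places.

10.54%

β = Cov(R_i, R_m) / Var(R_m) = 0.03186 / 0.02738 = 1.1636
E(R) = R_f + β × MRP = 4.30% + 1.1636 × 5.36% = 10.54%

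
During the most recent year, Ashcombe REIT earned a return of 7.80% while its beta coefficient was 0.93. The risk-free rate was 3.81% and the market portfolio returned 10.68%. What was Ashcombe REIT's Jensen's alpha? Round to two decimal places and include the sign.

-2.40%

Market excess return = 10.68% − 3.81% = 6.87%
CAPM benchmark = R_f + β(R_m − R_f) = 3.81% + 0.93 × 6.87% = 10.1991%
α = actual − benchmark = 7.80% − 10.1991% = -2.40%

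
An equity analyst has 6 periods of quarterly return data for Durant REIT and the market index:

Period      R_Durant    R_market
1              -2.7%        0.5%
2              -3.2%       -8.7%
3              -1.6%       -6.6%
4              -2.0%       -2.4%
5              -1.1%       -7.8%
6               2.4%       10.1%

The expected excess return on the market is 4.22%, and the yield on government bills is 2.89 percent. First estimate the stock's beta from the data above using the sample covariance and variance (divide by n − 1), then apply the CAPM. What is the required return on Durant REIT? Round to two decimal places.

Mean R_i = (-2.7 − 3.2 − 1.6 − 2.0 − 1.1 + 2.4) / 6 = -1.3667%
Mean R_m = (0.5 − 8.7 − 6.6 − 2.4 − 7.8 + 10.1) / 6 = -2.4833%
Σ(R_i − R̄_i)(R_m − R̄_m) = 54.3067  ⇒  Cov = 54.3067 / 5 = 10.8613
Σ(R_m − R̄_m)² = 251.1083  ⇒  Var(R_m) = 251.1083 / 5 = 50.2217
β = Cov / Var(R_m) = 10.8613 / 50.2217 = 0.2163
E(R) = R_f + β × MRP = 2.89% + 0.2163 × 4.22% = 3.80%

3.80%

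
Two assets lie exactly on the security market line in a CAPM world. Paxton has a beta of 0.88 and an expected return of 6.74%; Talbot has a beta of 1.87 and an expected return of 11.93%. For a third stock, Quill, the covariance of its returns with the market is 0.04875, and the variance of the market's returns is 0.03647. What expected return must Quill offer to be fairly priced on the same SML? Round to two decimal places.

9.13%

MRP = (11.93% − 6.74%) / (1.87 − 0.88) = 5.2424%
R_f = 6.74% − 0.88 × 5.2424% = 2.1267%
β_Quill = Cov / Var(R_m) = 0.04875 / 0.03647 = 1.3367
E(R_Quill) = R_f + β × MRP = 2.1267% + 1.3367 × 5.2424% = 9.13%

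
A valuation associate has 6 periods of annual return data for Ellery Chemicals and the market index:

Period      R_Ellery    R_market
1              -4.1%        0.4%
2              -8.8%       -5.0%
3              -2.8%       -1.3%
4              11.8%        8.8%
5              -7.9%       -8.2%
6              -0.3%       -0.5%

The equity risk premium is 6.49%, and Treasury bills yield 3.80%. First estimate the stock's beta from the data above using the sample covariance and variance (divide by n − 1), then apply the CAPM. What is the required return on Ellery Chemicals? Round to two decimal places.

11.73%

Mean R_i = (-4.1 − 8.8 − 2.8 + 11.8 − 7.9 − 0.3) / 6 = -2.0167%
Mean R_m = (0.4 − 5.0 − 1.3 + 8.8 − 8.2 − 0.5) / 6 = -0.9667%
Σ(R_i − R̄_i)(R_m − R̄_m) = 203.0733  ⇒  Cov = 203.0733 / 5 = 40.6147
Σ(R_m − R̄_m)² = 166.1733  ⇒  Var(R_m) = 166.1733 / 5 = 33.2347
β = Cov / Var(R_m) = 40.6147 / 33.2347 = 1.2221
E(R) = R_f + β × MRP = 3.80% + 1.2221 × 6.49% = 11.73%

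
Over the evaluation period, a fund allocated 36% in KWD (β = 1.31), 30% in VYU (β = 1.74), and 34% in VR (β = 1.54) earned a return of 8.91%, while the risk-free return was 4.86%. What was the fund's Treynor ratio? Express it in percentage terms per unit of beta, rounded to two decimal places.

β_P = 0.36×1.31 + 0.30×1.74 + 0.34×1.54 = 1.5172
Treynor = (R_P − R_f) / β_P = (8.91% − 4.86%) / 1.5172 = 4.05% / 1.5172 = 2.67%

2.67%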